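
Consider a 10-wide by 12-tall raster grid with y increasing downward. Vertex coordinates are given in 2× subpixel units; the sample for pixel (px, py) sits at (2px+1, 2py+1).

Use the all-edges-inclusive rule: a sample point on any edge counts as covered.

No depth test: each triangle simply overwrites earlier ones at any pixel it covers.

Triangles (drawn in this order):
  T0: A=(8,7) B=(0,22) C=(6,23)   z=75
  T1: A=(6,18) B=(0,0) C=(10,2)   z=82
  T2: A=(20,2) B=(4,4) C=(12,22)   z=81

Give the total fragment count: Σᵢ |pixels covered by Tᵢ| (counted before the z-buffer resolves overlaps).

T0:
  2·area = 98  (B↔C swapped to make it positive)
  edge (8, 7)→(6, 23): d=(-2,16) inclusive
  edge (6, 23)→(0, 22): d=(-6,-1) inclusive
  edge (0, 22)→(8, 7): d=(8,-15) inclusive
    (3,4)@(7, 9): e=[12,85,1] → █
    (4,4)@(9, 9): e=[-20,87,31] → ·
    (3,5)@(7, 11): e=[8,73,17] → █
    (4,5)@(9, 11): e=[-24,75,47] → ·
    (2,6)@(5, 13): e=[36,59,3] → █
    (4,6)@(9, 13): e=[-28,63,63] → ·
    (2,7)@(5, 15): e=[32,47,19] → █
    (3,7)@(7, 15): e=[0,49,49] → █  [on edge]
    (4,7)@(9, 15): e=[-32,51,79] → ·
    (1,8)@(3, 17): e=[60,33,5] → █
    (3,8)@(7, 17): e=[-4,37,65] → ·
    (1,9)@(3, 19): e=[56,21,21] → █
  covered (13 px):
    · · · · · · · · · ·
    · · · · · · · · · ·
    · · · · · · · · · ·
    · · · · · · · · · ·
    · · · █ · · · · · ·
    · · · █ · · · · · ·
    · · █ █ · · · · · ·
    · · █ █ · · · · · ·
    · █ █ · · · · · · ·
    · █ █ · · · · · · ·
    █ █ █ · · · · · · ·
    · · · · · · · · · ·
T1:
  2·area = 168
  edge (6, 18)→(0, 0): d=(-6,-18) inclusive
  edge (0, 0)→(10, 2): d=(10,2) inclusive
  edge (10, 2)→(6, 18): d=(-4,16) inclusive
    (0,0)@(1, 1): e=[12,8,148] → █
    (1,0)@(3, 1): e=[48,4,116] → █
    (2,0)@(5, 1): e=[84,0,84] → █  [on edge]
    (3,0)@(7, 1): e=[120,-4,52] → ·
    (0,1)@(1, 3): e=[0,28,140] → █  [on edge]
    (3,1)@(7, 3): e=[108,16,44] → █
    (4,1)@(9, 3): e=[144,12,12] → █
    (5,1)@(11, 3): e=[180,8,-20] → ·
    (7,1)@(15, 3): e=[252,0,-84] → ·  [on edge]
    (0,2)@(1, 5): e=[-12,48,132] → ·
    (1,2)@(3, 5): e=[24,44,100] → █
    (5,2)@(11, 5): e=[168,28,-28] → ·
    (1,4)@(3, 9): e=[0,84,84] → █  [on edge]
    (2,7)@(5, 15): e=[0,140,28] → █  [on edge]
    (3,10)@(7, 21): e=[0,196,-28] → ·  [on edge]
  covered (23 px):
    █ █ █ · · · · · · ·
    █ █ █ █ █ · · · · ·
    · █ █ █ █ · · · · ·
    · █ █ █ · · · · · ·
    · █ █ █ · · · · · ·
    · · █ █ · · · · · ·
    · · █ █ · · · · · ·
    · · █ · · · · · · ·
    · · · · · · · · · ·
    · · · · · · · · · ·
    · · · · · · · · · ·
    · · · · · · · · · ·
T2:
  2·area = 304  (B↔C swapped to make it positive)
  edge (20, 2)→(12, 22): d=(-8,20) inclusive
  edge (12, 22)→(4, 4): d=(-8,-18) inclusive
  edge (4, 4)→(20, 2): d=(16,-2) inclusive
    (6,1)@(13, 3): e=[132,170,2] → █
    (7,1)@(15, 3): e=[92,206,6] → █
    (8,1)@(17, 3): e=[52,242,10] → █
    (9,1)@(19, 3): e=[12,278,14] → █
    (2,2)@(5, 5): e=[276,10,18] → █
    (3,2)@(7, 5): e=[236,46,22] → █
    (4,2)@(9, 5): e=[196,82,26] → █
    (5,2)@(11, 5): e=[156,118,30] → █
    (9,2)@(19, 5): e=[-4,262,46] → ·
    (2,3)@(5, 7): e=[260,-6,50] → ·
    (3,3)@(7, 7): e=[220,30,54] → █
    (9,3)@(19, 7): e=[-20,246,78] → ·
  covered (38 px):
    · · · · · · · · · ·
    · · · · · · █ █ █ █
    · · █ █ █ █ █ █ █ ·
    · · · █ █ █ █ █ █ ·
    · · · █ █ █ █ █ █ ·
    · · · · █ █ █ █ · ·
    · · · · █ █ █ █ · ·
    · · · · █ █ █ · · ·
    · · · · · █ █ · · ·
    · · · · · █ █ · · ·
    · · · · · · · · · ·
    · · · · · · · · · ·

Result: 74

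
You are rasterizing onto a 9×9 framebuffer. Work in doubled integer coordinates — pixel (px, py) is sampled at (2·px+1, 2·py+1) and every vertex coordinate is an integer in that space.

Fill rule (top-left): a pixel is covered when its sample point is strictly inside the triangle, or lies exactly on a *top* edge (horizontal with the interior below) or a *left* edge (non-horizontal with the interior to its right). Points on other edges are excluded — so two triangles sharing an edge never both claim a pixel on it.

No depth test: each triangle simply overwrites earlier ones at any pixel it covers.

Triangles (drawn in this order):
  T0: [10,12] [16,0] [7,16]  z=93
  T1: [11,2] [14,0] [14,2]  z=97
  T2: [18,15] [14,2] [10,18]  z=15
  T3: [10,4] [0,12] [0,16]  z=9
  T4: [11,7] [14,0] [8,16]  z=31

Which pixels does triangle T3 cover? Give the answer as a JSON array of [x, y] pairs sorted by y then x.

T0:
  2·area = 12  (B↔C swapped to make it positive)
  edge (10, 12)→(7, 16): d=(-3,4) right/bottom  bias=-1
  edge (7, 16)→(16, 0): d=(9,-16) top-left  bias=+0
  edge (16, 0)→(10, 12): d=(-6,12) right/bottom  bias=-1
    (5,4)@(11, 9): e=[5,1,6] → #
    (6,4)@(13, 9): e=[-3,33,-18] → ·
    (5,5)@(11, 11): e=[-1,19,-6] → ·
    (4,6)@(9, 13): e=[1,5,6] → #
    (5,6)@(11, 13): e=[-7,37,-18] → ·
    (4,7)@(9, 15): e=[-5,23,-6] → ·
  covered (2 px):
    · · · · · · · · ·
    · · · · · · · · ·
    · · · · · · · · ·
    · · · · · · · · ·
    · · · · · # · · ·
    · · · · · · · · ·
    · · · · # · · · ·
    · · · · · · · · ·
    · · · · · · · · ·
T1:
  2·area = 6
  edge (11, 2)→(14, 0): d=(3,-2) top-left  bias=+0
  edge (14, 0)→(14, 2): d=(0,2) right/bottom  bias=-1
  edge (14, 2)→(11, 2): d=(-3,0) right/bottom  bias=-1
    (6,0)@(13, 1): e=[1,2,3] → #
    (7,0)@(15, 1): e=[5,-2,3] → ·
    (6,1)@(13, 3): e=[7,2,-3] → ·
  covered (1 px):
    · · · · · · # · ·
    · · · · · · · · ·
    · · · · · · · · ·
    · · · · · · · · ·
    · · · · · · · · ·
    · · · · · · · · ·
    · · · · · · · · ·
    · · · · · · · · ·
    · · · · · · · · ·
T2:
  2·area = 116  (B↔C swapped to make it positive)
  edge (18, 15)→(10, 18): d=(-8,3) right/bottom  bias=-1
  edge (10, 18)→(14, 2): d=(4,-16) top-left  bias=+0
  edge (14, 2)→(18, 15): d=(4,13) right/bottom  bias=-1
    (6,3)@(13, 7): e=[79,4,33] → #
    (7,3)@(15, 7): e=[73,36,7] → #
    (8,3)@(17, 7): e=[67,68,-19] → ·
    (6,4)@(13, 9): e=[63,12,41] → #
    (8,4)@(17, 9): e=[51,76,-11] → ·
    (6,5)@(13, 11): e=[47,20,49] → #
    (8,5)@(17, 11): e=[35,84,-3] → ·
    (6,6)@(13, 13): e=[31,28,57] → #
    (8,6)@(17, 13): e=[19,92,5] → #
    (5,7)@(11, 15): e=[21,4,91] → #
    (5,8)@(11, 17): e=[5,12,99] → #
    (6,8)@(13, 17): e=[-1,44,73] → ·
  covered (14 px):
    · · · · · · · · ·
    · · · · · · · · ·
    · · · · · · · · ·
    · · · · · · # # ·
    · · · · · · # # ·
    · · · · · · # # ·
    · · · · · · # # #
    · · · · · # # # #
    · · · · · # · · ·
T3:
  2·area = 40  (B↔C swapped to make it positive)
  edge (10, 4)→(0, 16): d=(-10,12) right/bottom  bias=-1
  edge (0, 16)→(0, 12): d=(0,-4) top-left  bias=+0
  edge (0, 12)→(10, 4): d=(10,-8) top-left  bias=+0
    (4,2)@(9, 5): e=[2,36,2] → #
    (5,2)@(11, 5): e=[-22,44,18] → ·
    (3,3)@(7, 7): e=[6,28,6] → #
    (4,3)@(9, 7): e=[-18,36,22] → ·
    (2,4)@(5, 9): e=[10,20,10] → #
    (3,4)@(7, 9): e=[-14,28,26] → ·
    (1,5)@(3, 11): e=[14,12,14] → #
    (2,5)@(5, 11): e=[-10,20,30] → ·
    (0,6)@(1, 13): e=[18,4,18] → #
    (1,6)@(3, 13): e=[-6,12,34] → ·
    (0,7)@(1, 15): e=[-2,4,38] → ·
  covered (5 px):
    · · · · · · · · ·
    · · · · · · · · ·
    · · · · # · · · ·
    · · · # · · · · ·
    · · # · · · · · ·
    · # · · · · · · ·
    # · · · · · · · ·
    · · · · · · · · ·
    · · · · · · · · ·
T4:
  2·area = 6
  edge (11, 7)→(14, 0): d=(3,-7) top-left  bias=+0
  edge (14, 0)→(8, 16): d=(-6,16) right/bottom  bias=-1
  edge (8, 16)→(11, 7): d=(3,-9) top-left  bias=+0
    (6,0)@(13, 1): e=[-4,10,0] → ·  [on edge]
    (5,3)@(11, 7): e=[0,6,0] → #  [on edge]
    (6,3)@(13, 7): e=[14,-26,18] → ·
    (5,4)@(11, 9): e=[6,-6,6] → ·
    (4,6)@(9, 13): e=[4,2,0] → #  [on edge]
    (5,6)@(11, 13): e=[18,-30,18] → ·
    (4,7)@(9, 15): e=[10,-10,6] → ·
  covered (2 px):
    · · · · · · · · ·
    · · · · · · · · ·
    · · · · · · · · ·
    · · · · · # · · ·
    · · · · · · · · ·
    · · · · · · · · ·
    · · · · # · · · ·
    · · · · · · · · ·
    · · · · · · · · ·

Answer: [[4,2],[3,3],[2,4],[1,5],[0,6]]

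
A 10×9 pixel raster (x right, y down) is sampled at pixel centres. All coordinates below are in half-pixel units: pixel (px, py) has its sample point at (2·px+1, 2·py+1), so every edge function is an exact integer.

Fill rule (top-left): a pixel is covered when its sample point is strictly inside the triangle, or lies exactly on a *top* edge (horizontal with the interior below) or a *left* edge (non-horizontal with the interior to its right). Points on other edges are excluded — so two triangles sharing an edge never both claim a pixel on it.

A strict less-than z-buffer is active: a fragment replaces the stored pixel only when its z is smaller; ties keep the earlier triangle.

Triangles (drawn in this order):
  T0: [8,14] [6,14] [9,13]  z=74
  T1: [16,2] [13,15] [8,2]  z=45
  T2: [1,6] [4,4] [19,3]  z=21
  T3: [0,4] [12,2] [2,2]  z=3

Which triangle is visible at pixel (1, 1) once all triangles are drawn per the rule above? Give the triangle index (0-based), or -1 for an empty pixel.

T0:
  2·area = 2
  edge (8, 14)→(6, 14): d=(-2,0) right/bottom  bias=-1
  edge (6, 14)→(9, 13): d=(3,-1) top-left  bias=+0
  edge (9, 13)→(8, 14): d=(-1,1) right/bottom  bias=-1
    (9,1)@(19, 3): e=[22,-20,0] → ·  [on edge]
    (8,2)@(17, 5): e=[18,-16,0] → ·  [on edge]
    (7,3)@(15, 7): e=[14,-12,0] → ·  [on edge]
    (6,4)@(13, 9): e=[10,-8,0] → ·  [on edge]
    (5,5)@(11, 11): e=[6,-4,0] → ·  [on edge]
    (7,5)@(15, 11): e=[6,0,-4] → ·  [on edge]
    (4,6)@(9, 13): e=[2,0,0] → ·  [on edge]
    (1,7)@(3, 15): e=[-2,0,4] → ·  [on edge]
    (3,7)@(7, 15): e=[-2,4,0] → ·  [on edge]
    (2,8)@(5, 17): e=[-6,8,0] → ·  [on edge]
  covered (0 px):
    · · · · · · · · · ·
    · · · · · · · · · ·
    · · · · · · · · · ·
    · · · · · · · · · ·
    · · · · · · · · · ·
    · · · · · · · · · ·
    · · · · · · · · · ·
    · · · · · · · · · ·
    · · · · · · · · · ·
T1:
  2·area = 104
  edge (16, 2)→(13, 15): d=(-3,13) right/bottom  bias=-1
  edge (13, 15)→(8, 2): d=(-5,-13) top-left  bias=+0
  edge (8, 2)→(16, 2): d=(8,0) top-left  bias=+0
    (4,1)@(9, 3): e=[88,8,8] → █
    (5,1)@(11, 3): e=[62,34,8] → █
    (6,1)@(13, 3): e=[36,60,8] → █
    (7,1)@(15, 3): e=[10,86,8] → █
    (8,1)@(17, 3): e=[-16,112,8] → ·
    (4,2)@(9, 5): e=[82,-2,24] → ·
    (5,2)@(11, 5): e=[56,24,24] → █
    (8,2)@(17, 5): e=[-22,102,24] → ·
    (5,3)@(11, 7): e=[50,14,40] → █
    (7,3)@(15, 7): e=[-2,66,40] → ·
    (5,4)@(11, 9): e=[44,4,56] → █
    (7,4)@(15, 9): e=[-8,56,56] → ·
    (6,7)@(13, 15): e=[0,0,104] → ·  [on edge]
  covered (13 px):
    · · · · · · · · · ·
    · · · · █ █ █ █ · ·
    · · · · · █ █ █ · ·
    · · · · · █ █ · · ·
    · · · · · █ █ · · ·
    · · · · · · █ · · ·
    · · · · · · █ · · ·
    · · · · · · · · · ·
    · · · · · · · · · ·
T2:
  2·area = 27
  edge (1, 6)→(4, 4): d=(3,-2) top-left  bias=+0
  edge (4, 4)→(19, 3): d=(15,-1) top-left  bias=+0
  edge (19, 3)→(1, 6): d=(-18,3) right/bottom  bias=-1
    (9,1)@(19, 3): e=[27,0,0] → ·  [on edge]
    (1,2)@(3, 5): e=[1,14,12] → █
    (2,2)@(5, 5): e=[5,16,6] → █
    (3,2)@(7, 5): e=[9,18,0] → ·  [on edge]
    (1,3)@(3, 7): e=[7,44,-24] → ·
    (2,3)@(5, 7): e=[11,46,-30] → ·
  covered (2 px):
    · · · · · · · · · ·
    · · · · · · · · · ·
    · █ █ · · · · · · ·
    · · · · · · · · · ·
    · · · · · · · · · ·
    · · · · · · · · · ·
    · · · · · · · · · ·
    · · · · · · · · · ·
    · · · · · · · · · ·
T3:
  2·area = 20  (B↔C swapped to make it positive)
  edge (0, 4)→(2, 2): d=(2,-2) top-left  bias=+0
  edge (2, 2)→(12, 2): d=(10,0) top-left  bias=+0
  edge (12, 2)→(0, 4): d=(-12,2) right/bottom  bias=-1
    (1,0)@(3, 1): e=[0,-10,30] → ·  [on edge]
    (0,1)@(1, 3): e=[0,10,10] → █  [on edge]
    (1,1)@(3, 3): e=[4,10,6] → █
    (2,1)@(5, 3): e=[8,10,2] → █
    (3,1)@(7, 3): e=[12,10,-2] → ·
    (0,2)@(1, 5): e=[4,30,-14] → ·
    (1,2)@(3, 5): e=[8,30,-18] → ·
    (2,2)@(5, 5): e=[12,30,-22] → ·
  covered (3 px):
    · · · · · · · · · ·
    █ █ █ · · · · · · ·
    · · · · · · · · · ·
    · · · · · · · · · ·
    · · · · · · · · · ·
    · · · · · · · · · ·
    · · · · · · · · · ·
    · · · · · · · · · ·
    · · · · · · · · · ·

Z-buffer (winner per pixel, '.' = empty):
  . . . . . . . . . .
  3 3 3 . 1 1 1 1 . .
  . 2 2 . . 1 1 1 . .
  . . . . . 1 1 . . .
  . . . . . 1 1 . . .
  . . . . . . 1 . . .
  . . . . . . 1 . . .
  . . . . . . . . . .
  . . . . . . . . . .

Answer: 3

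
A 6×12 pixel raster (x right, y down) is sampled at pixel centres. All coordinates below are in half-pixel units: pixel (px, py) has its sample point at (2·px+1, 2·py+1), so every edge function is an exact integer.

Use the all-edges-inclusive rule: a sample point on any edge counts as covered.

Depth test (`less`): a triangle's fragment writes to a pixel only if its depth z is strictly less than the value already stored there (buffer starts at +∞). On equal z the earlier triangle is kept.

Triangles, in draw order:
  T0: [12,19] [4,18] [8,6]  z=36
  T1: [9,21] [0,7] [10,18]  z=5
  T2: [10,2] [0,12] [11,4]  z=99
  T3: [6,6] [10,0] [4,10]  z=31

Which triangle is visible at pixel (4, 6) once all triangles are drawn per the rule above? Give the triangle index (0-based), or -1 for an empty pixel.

T0:
  2·area = 100
  edge (12, 19)→(4, 18): d=(-8,-1) inclusive
  edge (4, 18)→(8, 6): d=(4,-12) inclusive
  edge (8, 6)→(12, 19): d=(4,13) inclusive
    (4,1)@(9, 3): e=[125,0,-25] → ·  [on edge]
    (3,4)@(7, 9): e=[75,0,25] → █  [on edge]
    (4,4)@(9, 9): e=[77,24,-1] → ·
    (3,5)@(7, 11): e=[59,8,33] → █
    (4,5)@(9, 11): e=[61,32,7] → █
    (5,5)@(11, 11): e=[63,56,-19] → ·
    (3,6)@(7, 13): e=[43,16,41] → █
    (5,6)@(11, 13): e=[47,64,-11] → ·
    (2,7)@(5, 15): e=[25,0,75] → █  [on edge]
    (5,7)@(11, 15): e=[31,72,-3] → ·
    (2,8)@(5, 17): e=[9,8,83] → █
    (5,8)@(11, 17): e=[15,80,5] → █
    (1,10)@(3, 21): e=[-25,0,125] → ·  [on edge]
  covered (12 px):
    · · · · · ·
    · · · · · ·
    · · · · · ·
    · · · · · ·
    · · · █ · ·
    · · · █ █ ·
    · · · █ █ ·
    · · █ █ █ ·
    · · █ █ █ █
    · · · · · ·
    · · · · · ·
    · · · · · ·
T1:
  2·area = 41
  edge (9, 21)→(0, 7): d=(-9,-14) inclusive
  edge (0, 7)→(10, 18): d=(10,11) inclusive
  edge (10, 18)→(9, 21): d=(-1,3) inclusive
    (1,5)@(3, 11): e=[6,7,28] → █
    (2,5)@(5, 11): e=[34,-15,22] → ·
    (1,6)@(3, 13): e=[-12,27,26] → ·
    (2,6)@(5, 13): e=[16,5,20] → █
    (3,6)@(7, 13): e=[44,-17,14] → ·
    (2,7)@(5, 15): e=[-2,25,18] → ·
    (3,7)@(7, 15): e=[26,3,12] → █
    (4,7)@(9, 15): e=[54,-19,6] → ·
    (5,7)@(11, 15): e=[82,-41,0] → ·  [on edge]
    (3,8)@(7, 17): e=[8,23,10] → █
    (4,8)@(9, 17): e=[36,1,4] → █
    (5,8)@(11, 17): e=[64,-21,-2] → ·
    (4,10)@(9, 21): e=[0,41,0] → █  [on edge]
  covered (7 px):
    · · · · · ·
    · · · · · ·
    · · · · · ·
    · · · · · ·
    · · · · · ·
    · █ · · · ·
    · · █ · · ·
    · · · █ · ·
    · · · █ █ ·
    · · · · █ ·
    · · · · █ ·
    · · · · · ·
T2:
  2·area = 30  (B↔C swapped to make it positive)
  edge (10, 2)→(11, 4): d=(1,2) inclusive
  edge (11, 4)→(0, 12): d=(-11,8) inclusive
  edge (0, 12)→(10, 2): d=(10,-10) inclusive
    (5,0)@(11, 1): e=[-3,33,0] → ·  [on edge]
    (4,1)@(9, 3): e=[3,27,0] → █  [on edge]
    (5,1)@(11, 3): e=[-1,11,20] → ·
    (3,2)@(7, 5): e=[9,21,0] → █  [on edge]
    (5,2)@(11, 5): e=[1,-11,40] → ·
    (2,3)@(5, 7): e=[15,15,0] → █  [on edge]
    (3,3)@(7, 7): e=[11,-1,20] → ·
    (4,3)@(9, 7): e=[7,-17,40] → ·
    (1,4)@(3, 9): e=[21,9,0] → █  [on edge]
    (2,4)@(5, 9): e=[17,-7,20] → ·
    (0,5)@(1, 11): e=[27,3,0] → █  [on edge]
    (1,5)@(3, 11): e=[23,-13,20] → ·
  covered (6 px):
    · · · · · ·
    · · · · █ ·
    · · · █ █ ·
    · · █ · · ·
    · █ · · · ·
    █ · · · · ·
    · · · · · ·
    · · · · · ·
    · · · · · ·
    · · · · · ·
    · · · · · ·
    · · · · · ·
T3:
  2·area = 4
  edge (6, 6)→(10, 0): d=(4,-6) inclusive
  edge (10, 0)→(4, 10): d=(-6,10) inclusive
  edge (4, 10)→(6, 6): d=(2,-4) inclusive
    (3,2)@(7, 5): e=[2,0,2] → █  [on edge]
    (4,2)@(9, 5): e=[14,-20,10] → ·
    (3,3)@(7, 7): e=[10,-12,6] → ·
    (0,7)@(1, 15): e=[6,0,-2] → ·  [on edge]
  covered (1 px):
    · · · · · ·
    · · · · · ·
    · · · █ · ·
    · · · · · ·
    · · · · · ·
    · · · · · ·
    · · · · · ·
    · · · · · ·
    · · · · · ·
    · · · · · ·
    · · · · · ·
    · · · · · ·

Z-buffer (winner per pixel, '.' = empty):
  . . . . . .
  . . . . 2 .
  . . . 3 2 .
  . . 2 . . .
  . 2 . 0 . .
  2 1 . 0 0 .
  . . 1 0 0 .
  . . 0 1 0 .
  . . 0 1 1 0
  . . . . 1 .
  . . . . 1 .
  . . . . . .

Final: 0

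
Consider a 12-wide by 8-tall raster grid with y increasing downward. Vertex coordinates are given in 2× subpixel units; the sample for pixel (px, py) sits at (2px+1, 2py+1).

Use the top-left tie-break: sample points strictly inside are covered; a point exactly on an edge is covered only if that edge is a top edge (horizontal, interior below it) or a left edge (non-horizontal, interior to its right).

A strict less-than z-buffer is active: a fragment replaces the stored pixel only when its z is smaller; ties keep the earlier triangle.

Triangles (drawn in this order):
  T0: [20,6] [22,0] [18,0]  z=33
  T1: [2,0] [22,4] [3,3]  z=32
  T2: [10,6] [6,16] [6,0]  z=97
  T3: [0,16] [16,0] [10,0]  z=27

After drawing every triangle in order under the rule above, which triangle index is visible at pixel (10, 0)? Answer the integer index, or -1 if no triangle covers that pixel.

T0:
  2·area = 24  (B↔C swapped to make it positive)
  edge (20, 6)→(18, 0): d=(-2,-6) top-left  bias=+0
  edge (18, 0)→(22, 0): d=(4,0) top-left  bias=+0
  edge (22, 0)→(20, 6): d=(-2,6) right/bottom  bias=-1
    (9,0)@(19, 1): e=[4,4,16] → X
    (10,0)@(21, 1): e=[16,4,4] → X
    (11,0)@(23, 1): e=[28,4,-8] → .
    (9,1)@(19, 3): e=[0,12,12] → X  [on edge]
    (10,1)@(21, 3): e=[12,12,0] → .  [on edge]
    (9,2)@(19, 5): e=[-4,20,8] → .
    (9,4)@(19, 9): e=[-12,36,0] → .  [on edge]
    (10,4)@(21, 9): e=[0,36,-12] → .  [on edge]
    (8,7)@(17, 15): e=[-36,60,0] → .  [on edge]
    (11,7)@(23, 15): e=[0,60,-36] → .  [on edge]
  covered (3 px):
    . . . . . . . . . X X .
    . . . . . . . . . X . .
    . . . . . . . . . . . .
    . . . . . . . . . . . .
    . . . . . . . . . . . .
    . . . . . . . . . . . .
    . . . . . . . . . . . .
    . . . . . . . . . . . .
T1:
  2·area = 56
  edge (2, 0)→(22, 4): d=(20,4) right/bottom  bias=-1
  edge (22, 4)→(3, 3): d=(-19,-1) top-left  bias=+0
  edge (3, 3)→(2, 0): d=(-1,-3) top-left  bias=+0
    (1,0)@(3, 1): e=[16,38,2] → X
    (2,0)@(5, 1): e=[8,40,8] → X
    (3,0)@(7, 1): e=[0,42,14] → .  [on edge]
    (1,1)@(3, 3): e=[56,0,0] → X  [on edge]
    (3,1)@(7, 3): e=[40,4,12] → X
    (4,1)@(9, 3): e=[32,6,18] → X
    (5,1)@(11, 3): e=[24,8,24] → X
    (6,1)@(13, 3): e=[16,10,30] → X
    (7,1)@(15, 3): e=[8,12,36] → X
    (8,1)@(17, 3): e=[0,14,42] → .  [on edge]
    (1,2)@(3, 5): e=[96,-38,-2] → .
    (2,2)@(5, 5): e=[88,-36,4] → .
    (2,4)@(5, 9): e=[168,-112,0] → .  [on edge]
    (3,7)@(7, 15): e=[280,-224,0] → .  [on edge]
  covered (9 px):
    . X X . . . . . . . . .
    . X X X X X X X . . . .
    . . . . . . . . . . . .
    . . . . . . . . . . . .
    . . . . . . . . . . . .
    . . . . . . . . . . . .
    . . . . . . . . . . . .
    . . . . . . . . . . . .
T2:
  2·area = 64
  edge (10, 6)→(6, 16): d=(-4,10) right/bottom  bias=-1
  edge (6, 16)→(6, 0): d=(0,-16) top-left  bias=+0
  edge (6, 0)→(10, 6): d=(4,6) right/bottom  bias=-1
    (3,1)@(7, 3): e=[42,16,6] → X
    (4,1)@(9, 3): e=[22,48,-6] → .
    (3,2)@(7, 5): e=[34,16,14] → X
    (4,2)@(9, 5): e=[14,48,2] → X
    (5,2)@(11, 5): e=[-6,80,-10] → .
    (3,3)@(7, 7): e=[26,16,22] → X
    (5,3)@(11, 7): e=[-14,80,-2] → .
    (3,4)@(7, 9): e=[18,16,30] → X
    (4,4)@(9, 9): e=[-2,48,18] → .
    (3,5)@(7, 11): e=[10,16,38] → X
    (4,5)@(9, 11): e=[-10,48,26] → .
    (3,6)@(7, 13): e=[2,16,46] → X
  covered (8 px):
    . . . . . . . . . . . .
    . . . X . . . . . . . .
    . . . X X . . . . . . .
    . . . X X . . . . . . .
    . . . X . . . . . . . .
    . . . X . . . . . . . .
    . . . X . . . . . . . .
    . . . . . . . . . . . .
T3:
  2·area = 96  (B↔C swapped to make it positive)
  edge (0, 16)→(10, 0): d=(10,-16) top-left  bias=+0
  edge (10, 0)→(16, 0): d=(6,0) top-left  bias=+0
  edge (16, 0)→(0, 16): d=(-16,16) right/bottom  bias=-1
    (5,0)@(11, 1): e=[26,6,64] → X
    (6,0)@(13, 1): e=[58,6,32] → X
    (7,0)@(15, 1): e=[90,6,0] → .  [on edge]
    (4,1)@(9, 3): e=[14,18,64] → X
    (6,1)@(13, 3): e=[78,18,0] → .  [on edge]
    (3,2)@(7, 5): e=[2,30,64] → X
    (5,2)@(11, 5): e=[66,30,0] → .  [on edge]
    (3,3)@(7, 7): e=[22,42,32] → X
    (4,3)@(9, 7): e=[54,42,0] → .  [on edge]
    (2,4)@(5, 9): e=[10,54,32] → X
    (3,4)@(7, 9): e=[42,54,0] → .  [on edge]
    (2,5)@(5, 11): e=[30,66,0] → .  [on edge]
    (1,6)@(3, 13): e=[18,78,0] → .  [on edge]
    (0,7)@(1, 15): e=[6,90,0] → .  [on edge]
  covered (8 px):
    . . . . . X X . . . . .
    . . . . X X . . . . . .
    . . . X X . . . . . . .
    . . . X . . . . . . . .
    . . X . . . . . . . . .
    . . . . . . . . . . . .
    . . . . . . . . . . . .
    . . . . . . . . . . . .

Z-buffer (winner per pixel, '.' = empty):
  . 1 1 . . 3 3 . . 0 0 .
  . 1 1 1 3 3 1 1 . 0 . .
  . . . 3 3 . . . . . . .
  . . . 3 2 . . . . . . .
  . . 3 2 . . . . . . . .
  . . . 2 . . . . . . . .
  . . . 2 . . . . . . . .
  . . . . . . . . . . . .

Result: 0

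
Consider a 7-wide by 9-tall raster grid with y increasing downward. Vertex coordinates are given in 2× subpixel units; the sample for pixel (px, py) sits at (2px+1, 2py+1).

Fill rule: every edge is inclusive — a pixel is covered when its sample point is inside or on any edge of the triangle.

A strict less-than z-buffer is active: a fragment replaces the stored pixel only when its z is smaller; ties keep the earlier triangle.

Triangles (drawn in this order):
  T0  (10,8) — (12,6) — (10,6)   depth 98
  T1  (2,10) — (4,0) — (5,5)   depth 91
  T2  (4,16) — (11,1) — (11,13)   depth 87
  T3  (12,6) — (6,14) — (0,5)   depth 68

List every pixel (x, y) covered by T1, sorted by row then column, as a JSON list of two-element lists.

T0:
  2·area = 4  (B↔C swapped to make it positive)
  edge (10, 8)→(10, 6): d=(0,-2) inclusive
  edge (10, 6)→(12, 6): d=(2,0) inclusive
  edge (12, 6)→(10, 8): d=(-2,2) inclusive
    (6,2)@(13, 5): e=[6,-2,0] → .  [on edge]
    (5,3)@(11, 7): e=[2,2,0] → X  [on edge]
    (6,3)@(13, 7): e=[6,2,-4] → .
    (4,4)@(9, 9): e=[-2,6,0] → .  [on edge]
    (5,4)@(11, 9): e=[2,6,-4] → .
    (3,5)@(7, 11): e=[-6,10,0] → .  [on edge]
    (2,6)@(5, 13): e=[-10,14,0] → .  [on edge]
    (1,7)@(3, 15): e=[-14,18,0] → .  [on edge]
    (0,8)@(1, 17): e=[-18,22,0] → .  [on edge]
  covered (1 px):
    . . . . . . .
    . . . . . . .
    . . . . . . .
    . . . . . X .
    . . . . . . .
    . . . . . . .
    . . . . . . .
    . . . . . . .
    . . . . . . .
T1:
  2·area = 20
  edge (2, 10)→(4, 0): d=(2,-10) inclusive
  edge (4, 0)→(5, 5): d=(1,5) inclusive
  edge (5, 5)→(2, 10): d=(-3,5) inclusive
    (1,2)@(3, 5): e=[0,10,10] → X  [on edge]
    (2,2)@(5, 5): e=[20,0,0] → X  [on edge]
    (3,2)@(7, 5): e=[40,-10,-10] → .
    (1,3)@(3, 7): e=[4,12,4] → X
    (2,3)@(5, 7): e=[24,2,-6] → .
    (1,4)@(3, 9): e=[8,14,-2] → .
    (0,7)@(1, 15): e=[0,30,-10] → .  [on edge]
    (3,7)@(7, 15): e=[60,0,-40] → .  [on edge]
  covered (3 px):
    . . . . . . .
    . . . . . . .
    . X X . . . .
    . X . . . . .
    . . . . . . .
    . . . . . . .
    . . . . . . .
    . . . . . . .
    . . . . . . .
T2:
  2·area = 84
  edge (4, 16)→(11, 1): d=(7,-15) inclusive
  edge (11, 1)→(11, 13): d=(0,12) inclusive
  edge (11, 13)→(4, 16): d=(-7,3) inclusive
    (5,0)@(11, 1): e=[0,0,84] → X  [on edge]
    (6,0)@(13, 1): e=[30,-24,78] → .
    (5,1)@(11, 3): e=[14,0,70] → X  [on edge]
    (6,1)@(13, 3): e=[44,-24,64] → .
    (5,2)@(11, 5): e=[28,0,56] → X  [on edge]
    (6,2)@(13, 5): e=[58,-24,50] → .
    (4,3)@(9, 7): e=[12,24,48] → X
    (5,3)@(11, 7): e=[42,0,42] → X  [on edge]
    (6,3)@(13, 7): e=[72,-24,36] → .
    (4,4)@(9, 9): e=[26,24,34] → X
    (5,4)@(11, 9): e=[56,0,28] → X  [on edge]
    (6,4)@(13, 9): e=[86,-24,22] → .
    (5,5)@(11, 11): e=[70,0,14] → X  [on edge]
    (5,6)@(11, 13): e=[84,0,0] → X  [on edge]
    (5,7)@(11, 15): e=[98,0,-14] → .  [on edge]
    (5,8)@(11, 17): e=[112,0,-28] → .  [on edge]
  covered (14 px):
    . . . . . X .
    . . . . . X .
    . . . . . X .
    . . . . X X .
    . . . . X X .
    . . . X X X .
    . . . X X X .
    . . X . . . .
    . . . . . . .
T3:
  2·area = 102
  edge (12, 6)→(6, 14): d=(-6,8) inclusive
  edge (6, 14)→(0, 5): d=(-6,-9) inclusive
  edge (0, 5)→(12, 6): d=(12,1) inclusive
    (1,3)@(3, 7): e=[66,15,21] → X
    (2,3)@(5, 7): e=[50,33,19] → X
    (3,3)@(7, 7): e=[34,51,17] → X
    (4,3)@(9, 7): e=[18,69,15] → X
    (5,3)@(11, 7): e=[2,87,13] → X
    (6,3)@(13, 7): e=[-14,105,11] → .
    (1,4)@(3, 9): e=[54,3,45] → X
    (5,4)@(11, 9): e=[-10,75,37] → .
    (1,5)@(3, 11): e=[42,-9,69] → .
    (2,5)@(5, 11): e=[26,9,67] → X
    (4,5)@(9, 11): e=[-6,45,63] → .
    (2,6)@(5, 13): e=[14,-3,91] → .
  covered (11 px):
    . . . . . . .
    . . . . . . .
    . . . . . . .
    . X X X X X .
    . X X X X . .
    . . X X . . .
    . . . . . . .
    . . . . . . .
    . . . . . . .

Result: [[1,2],[2,2],[1,3]]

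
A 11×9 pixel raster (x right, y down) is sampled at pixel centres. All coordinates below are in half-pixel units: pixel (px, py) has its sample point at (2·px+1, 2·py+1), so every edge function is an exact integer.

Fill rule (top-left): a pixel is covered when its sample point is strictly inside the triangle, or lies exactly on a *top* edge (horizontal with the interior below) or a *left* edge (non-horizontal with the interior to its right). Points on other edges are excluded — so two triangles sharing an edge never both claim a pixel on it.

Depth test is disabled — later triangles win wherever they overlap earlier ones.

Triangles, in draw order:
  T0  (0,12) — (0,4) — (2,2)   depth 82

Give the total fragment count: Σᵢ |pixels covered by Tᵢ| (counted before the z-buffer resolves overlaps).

T0:
  2·area = 16
  edge (0, 12)→(0, 4): d=(0,-8) top-left  bias=+0
  edge (0, 4)→(2, 2): d=(2,-2) top-left  bias=+0
  edge (2, 2)→(0, 12): d=(-2,10) right/bottom  bias=-1
    (1,0)@(3, 1): e=[24,0,-8] → ·  [on edge]
    (0,1)@(1, 3): e=[8,0,8] → #  [on edge]
    (1,1)@(3, 3): e=[24,4,-12] → ·
    (0,2)@(1, 5): e=[8,4,4] → #
    (1,2)@(3, 5): e=[24,8,-16] → ·
    (0,3)@(1, 7): e=[8,8,0] → ·  [on edge]
  covered (2 px):
    · · · · · · · · · · ·
    # · · · · · · · · · ·
    # · · · · · · · · · ·
    · · · · · · · · · · ·
    · · · · · · · · · · ·
    · · · · · · · · · · ·
    · · · · · · · · · · ·
    · · · · · · · · · · ·
    · · · · · · · · · · ·

Answer: 2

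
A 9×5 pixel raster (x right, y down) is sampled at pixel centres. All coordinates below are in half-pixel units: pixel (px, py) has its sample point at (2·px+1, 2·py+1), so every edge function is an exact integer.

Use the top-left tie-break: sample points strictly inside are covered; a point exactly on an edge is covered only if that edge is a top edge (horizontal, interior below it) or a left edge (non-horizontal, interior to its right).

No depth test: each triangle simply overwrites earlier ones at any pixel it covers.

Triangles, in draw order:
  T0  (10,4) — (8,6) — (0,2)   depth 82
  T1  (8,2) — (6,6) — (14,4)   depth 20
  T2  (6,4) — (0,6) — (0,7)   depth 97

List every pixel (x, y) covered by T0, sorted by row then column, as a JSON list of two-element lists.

T0:
  2·area = 24
  edge (10, 4)→(8, 6): d=(-2,2) right/bottom  bias=-1
  edge (8, 6)→(0, 2): d=(-8,-4) top-left  bias=+0
  edge (0, 2)→(10, 4): d=(10,2) right/bottom  bias=-1
    (6,0)@(13, 1): e=[0,60,-36] → .  [on edge]
    (1,1)@(3, 3): e=[16,4,4] → X
    (2,1)@(5, 3): e=[12,12,0] → .  [on edge]
    (5,1)@(11, 3): e=[0,36,-12] → .  [on edge]
    (1,2)@(3, 5): e=[12,-12,24] → .
    (3,2)@(7, 5): e=[4,4,16] → X
    (4,2)@(9, 5): e=[0,12,12] → .  [on edge]
    (7,2)@(15, 5): e=[-12,36,0] → .  [on edge]
    (3,3)@(7, 7): e=[0,-12,36] → .  [on edge]
    (2,4)@(5, 9): e=[0,-36,60] → .  [on edge]
  covered (2 px):
    . . . . . . . . .
    . X . . . . . . .
    . . . X . . . . .
    . . . . . . . . .
    . . . . . . . . .
T1:
  2·area = 28  (B↔C swapped to make it positive)
  edge (8, 2)→(14, 4): d=(6,2) right/bottom  bias=-1
  edge (14, 4)→(6, 6): d=(-8,2) right/bottom  bias=-1
  edge (6, 6)→(8, 2): d=(2,-4) top-left  bias=+0
    (2,0)@(5, 1): e=[0,42,-14] → .  [on edge]
    (4,1)@(9, 3): e=[4,18,6] → X
    (5,1)@(11, 3): e=[0,14,14] → .  [on edge]
    (3,2)@(7, 5): e=[20,6,2] → X
    (5,2)@(11, 5): e=[12,-2,18] → .
    (8,2)@(17, 5): e=[0,-14,42] → .  [on edge]
    (3,3)@(7, 7): e=[32,-10,6] → .
    (4,3)@(9, 7): e=[28,-14,14] → .
  covered (3 px):
    . . . . . . . . .
    . . . . X . . . .
    . . . X X . . . .
    . . . . . . . . .
    . . . . . . . . .
T2:
  2·area = 6  (B↔C swapped to make it positive)
  edge (6, 4)→(0, 7): d=(-6,3) right/bottom  bias=-1
  edge (0, 7)→(0, 6): d=(0,-1) top-left  bias=+0
  edge (0, 6)→(6, 4): d=(6,-2) top-left  bias=+0
    (7,0)@(15, 1): e=[-9,15,0] → .  [on edge]
    (4,1)@(9, 3): e=[-3,9,0] → .  [on edge]
    (1,2)@(3, 5): e=[3,3,0] → X  [on edge]
    (2,2)@(5, 5): e=[-3,5,4] → .
    (1,3)@(3, 7): e=[-9,3,12] → .
  covered (1 px):
    . . . . . . . . .
    . . . . . . . . .
    . X . . . . . . .
    . . . . . . . . .
    . . . . . . . . .

Final: [[1,1],[3,2]]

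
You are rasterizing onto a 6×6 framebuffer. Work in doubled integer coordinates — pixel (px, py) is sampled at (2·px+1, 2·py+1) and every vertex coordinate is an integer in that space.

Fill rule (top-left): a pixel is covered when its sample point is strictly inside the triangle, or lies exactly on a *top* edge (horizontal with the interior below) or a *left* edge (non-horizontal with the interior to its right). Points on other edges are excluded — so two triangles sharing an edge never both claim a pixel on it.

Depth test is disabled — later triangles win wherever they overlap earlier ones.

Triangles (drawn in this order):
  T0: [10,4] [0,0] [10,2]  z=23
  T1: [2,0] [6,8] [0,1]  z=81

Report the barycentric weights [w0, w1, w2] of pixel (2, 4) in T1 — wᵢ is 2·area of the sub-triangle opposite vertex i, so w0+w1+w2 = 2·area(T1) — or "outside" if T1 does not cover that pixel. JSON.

T0:
  2·area = 20
  edge (10, 4)→(0, 0): d=(-10,-4) top-left  bias=+0
  edge (0, 0)→(10, 2): d=(10,2) right/bottom  bias=-1
  edge (10, 2)→(10, 4): d=(0,2) right/bottom  bias=-1
    (1,0)@(3, 1): e=[2,4,14] → #
    (2,0)@(5, 1): e=[10,0,10] → ·  [on edge]
    (1,1)@(3, 3): e=[-18,24,14] → ·
    (4,1)@(9, 3): e=[6,12,2] → #
    (5,1)@(11, 3): e=[14,8,-2] → ·
    (4,2)@(9, 5): e=[-14,32,2] → ·
  covered (2 px):
    · # · · · ·
    · · · · # ·
    · · · · · ·
    · · · · · ·
    · · · · · ·
    · · · · · ·
T1:
  2·area = 20
  edge (2, 0)→(6, 8): d=(4,8) right/bottom  bias=-1
  edge (6, 8)→(0, 1): d=(-6,-7) top-left  bias=+0
  edge (0, 1)→(2, 0): d=(2,-1) top-left  bias=+0
    (0,0)@(1, 1): e=[12,7,1] → #
    (1,0)@(3, 1): e=[-4,21,3] → ·
    (0,1)@(1, 3): e=[20,-5,5] → ·
    (1,1)@(3, 3): e=[4,9,7] → #
    (2,1)@(5, 3): e=[-12,23,9] → ·
    (1,2)@(3, 5): e=[12,-3,11] → ·
  covered (2 px):
    # · · · · ·
    · # · · · ·
    · · · · · ·
    · · · · · ·
    · · · · · ·
    · · · · · ·

Result: "outside"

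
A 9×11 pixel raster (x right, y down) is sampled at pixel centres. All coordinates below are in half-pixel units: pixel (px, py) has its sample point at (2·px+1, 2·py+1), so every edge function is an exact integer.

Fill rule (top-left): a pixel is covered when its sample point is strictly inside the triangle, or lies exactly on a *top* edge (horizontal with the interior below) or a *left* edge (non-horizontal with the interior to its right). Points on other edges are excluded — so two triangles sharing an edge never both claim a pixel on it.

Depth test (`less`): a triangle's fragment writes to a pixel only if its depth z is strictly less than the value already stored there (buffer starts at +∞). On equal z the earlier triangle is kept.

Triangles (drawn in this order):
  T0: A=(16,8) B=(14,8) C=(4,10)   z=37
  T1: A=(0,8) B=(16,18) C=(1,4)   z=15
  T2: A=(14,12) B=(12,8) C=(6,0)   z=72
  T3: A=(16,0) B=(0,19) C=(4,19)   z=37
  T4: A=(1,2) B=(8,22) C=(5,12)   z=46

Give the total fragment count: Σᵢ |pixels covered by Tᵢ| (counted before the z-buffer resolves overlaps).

T0:
  2·area = 4  (B↔C swapped to make it positive)
  edge (16, 8)→(4, 10): d=(-12,2) right/bottom  bias=-1
  edge (4, 10)→(14, 8): d=(10,-2) top-left  bias=+0
  edge (14, 8)→(16, 8): d=(2,0) top-left  bias=+0
    (4,4)@(9, 9): e=[2,0,2] → █  [on edge]
    (5,4)@(11, 9): e=[-2,4,2] → ·
    (4,5)@(9, 11): e=[-22,20,6] → ·
  covered (1 px):
    · · · · · · · · ·
    · · · · · · · · ·
    · · · · · · · · ·
    · · · · · · · · ·
    · · · · █ · · · ·
    · · · · · · · · ·
    · · · · · · · · ·
    · · · · · · · · ·
    · · · · · · · · ·
    · · · · · · · · ·
    · · · · · · · · ·
T1:
  2·area = 74  (B↔C swapped to make it positive)
  edge (0, 8)→(1, 4): d=(1,-4) top-left  bias=+0
  edge (1, 4)→(16, 18): d=(15,14) right/bottom  bias=-1
  edge (16, 18)→(0, 8): d=(-16,-10) top-left  bias=+0
    (0,2)@(1, 5): e=[1,15,58] → █
    (1,2)@(3, 5): e=[9,-13,78] → ·
    (0,3)@(1, 7): e=[3,45,26] → █
    (1,3)@(3, 7): e=[11,17,46] → █
    (2,3)@(5, 7): e=[19,-11,66] → ·
    (0,4)@(1, 9): e=[5,75,-6] → ·
    (1,4)@(3, 9): e=[13,47,14] → █
    (2,4)@(5, 9): e=[21,19,34] → █
    (3,4)@(7, 9): e=[29,-9,54] → ·
    (1,5)@(3, 11): e=[15,77,-18] → ·
    (2,5)@(5, 11): e=[23,49,2] → █
    (3,5)@(7, 11): e=[31,21,22] → █
  covered (8 px):
    · · · · · · · · ·
    · · · · · · · · ·
    █ · · · · · · · ·
    █ █ · · · · · · ·
    · █ █ · · · · · ·
    · · █ █ · · · · ·
    · · · · █ · · · ·
    · · · · · · · · ·
    · · · · · · · · ·
    · · · · · · · · ·
    · · · · · · · · ·
T2:
  2·area = 8  (B↔C swapped to make it positive)
  edge (14, 12)→(6, 0): d=(-8,-12) top-left  bias=+0
  edge (6, 0)→(12, 8): d=(6,8) right/bottom  bias=-1
  edge (12, 8)→(14, 12): d=(2,4) right/bottom  bias=-1
    (5,3)@(11, 7): e=[4,2,2] → █
    (6,3)@(13, 7): e=[28,-14,-6] → ·
    (5,4)@(11, 9): e=[-12,14,6] → ·
  covered (1 px):
    · · · · · · · · ·
    · · · · · · · · ·
    · · · · · · · · ·
    · · · · · █ · · ·
    · · · · · · · · ·
    · · · · · · · · ·
    · · · · · · · · ·
    · · · · · · · · ·
    · · · · · · · · ·
    · · · · · · · · ·
    · · · · · · · · ·
T3:
  2·area = 76  (B↔C swapped to make it positive)
  edge (16, 0)→(4, 19): d=(-12,19) right/bottom  bias=-1
  edge (4, 19)→(0, 19): d=(-4,0) right/bottom  bias=-1
  edge (0, 19)→(16, 0): d=(16,-19) top-left  bias=+0
    (5,3)@(11, 7): e=[11,48,17] → █
    (6,3)@(13, 7): e=[-27,48,55] → ·
    (4,4)@(9, 9): e=[25,40,11] → █
    (5,4)@(11, 9): e=[-13,40,49] → ·
    (3,5)@(7, 11): e=[39,32,5] → █
    (5,5)@(11, 11): e=[-37,32,81] → ·
    (3,6)@(7, 13): e=[15,24,37] → █
    (4,6)@(9, 13): e=[-23,24,75] → ·
    (2,7)@(5, 15): e=[29,16,31] → █
    (3,7)@(7, 15): e=[-9,16,69] → ·
    (1,8)@(3, 17): e=[43,8,25] → █
    (3,8)@(7, 17): e=[-33,8,101] → ·
    (0,9)@(1, 19): e=[57,0,19] → ·  [on edge]
    (1,9)@(3, 19): e=[19,0,57] → ·  [on edge]
    (2,9)@(5, 19): e=[-19,0,95] → ·  [on edge]
    (3,9)@(7, 19): e=[-57,0,133] → ·  [on edge]
    (4,9)@(9, 19): e=[-95,0,171] → ·  [on edge]
    (5,9)@(11, 19): e=[-133,0,209] → ·  [on edge]
    (6,9)@(13, 19): e=[-171,0,247] → ·  [on edge]
    (7,9)@(15, 19): e=[-209,0,285] → ·  [on edge]
    (8,9)@(17, 19): e=[-247,0,323] → ·  [on edge]
  covered (8 px):
    · · · · · · · · ·
    · · · · · · · · ·
    · · · · · · · · ·
    · · · · · █ · · ·
    · · · · █ · · · ·
    · · · █ █ · · · ·
    · · · █ · · · · ·
    · · █ · · · · · ·
    · █ █ · · · · · ·
    · · · · · · · · ·
    · · · · · · · · ·
T4:
  2·area = 10  (B↔C swapped to make it positive)
  edge (1, 2)→(5, 12): d=(4,10) right/bottom  bias=-1
  edge (5, 12)→(8, 22): d=(3,10) right/bottom  bias=-1
  edge (8, 22)→(1, 2): d=(-7,-20) top-left  bias=+0
    (1,3)@(3, 7): e=[0,5,5] → ·  [on edge]
    (2,6)@(5, 13): e=[4,3,3] → █
    (3,6)@(7, 13): e=[-16,-17,43] → ·
    (2,7)@(5, 15): e=[12,9,-11] → ·
    (3,8)@(7, 17): e=[0,-5,15] → ·  [on edge]
    (3,9)@(7, 19): e=[8,1,1] → █
    (4,9)@(9, 19): e=[-12,-19,41] → ·
    (3,10)@(7, 21): e=[16,7,-13] → ·
  covered (2 px):
    · · · · · · · · ·
    · · · · · · · · ·
    · · · · · · · · ·
    · · · · · · · · ·
    · · · · · · · · ·
    · · · · · · · · ·
    · · █ · · · · · ·
    · · · · · · · · ·
    · · · · · · · · ·
    · · · █ · · · · ·
    · · · · · · · · ·

Final: 20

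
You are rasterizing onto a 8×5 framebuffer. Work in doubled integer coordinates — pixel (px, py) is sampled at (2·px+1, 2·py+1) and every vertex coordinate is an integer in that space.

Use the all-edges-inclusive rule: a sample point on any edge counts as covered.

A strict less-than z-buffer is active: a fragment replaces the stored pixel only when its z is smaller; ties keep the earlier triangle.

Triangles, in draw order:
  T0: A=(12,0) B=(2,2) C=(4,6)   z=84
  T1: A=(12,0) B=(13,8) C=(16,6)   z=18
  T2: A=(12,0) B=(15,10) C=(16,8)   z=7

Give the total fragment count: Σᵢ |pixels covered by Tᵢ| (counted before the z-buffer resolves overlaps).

T0:
  2·area = 44  (B↔C swapped to make it positive)
  edge (12, 0)→(4, 6): d=(-8,6) inclusive
  edge (4, 6)→(2, 2): d=(-2,-4) inclusive
  edge (2, 2)→(12, 0): d=(10,-2) inclusive
    (3,0)@(7, 1): e=[22,22,0] → X  [on edge]
    (4,0)@(9, 1): e=[10,30,4] → X
    (5,0)@(11, 1): e=[-2,38,8] → .
    (1,1)@(3, 3): e=[30,2,12] → X
    (2,1)@(5, 3): e=[18,10,16] → X
    (4,1)@(9, 3): e=[-6,26,24] → .
    (1,2)@(3, 5): e=[14,-2,32] → .
    (2,2)@(5, 5): e=[2,6,36] → X
    (3,2)@(7, 5): e=[-10,14,40] → .
    (2,3)@(5, 7): e=[-14,2,56] → .
  covered (6 px):
    . . . X X . . .
    . X X X . . . .
    . . X . . . . .
    . . . . . . . .
    . . . . . . . .
T1:
  2·area = 26  (B↔C swapped to make it positive)
  edge (12, 0)→(16, 6): d=(4,6) inclusive
  edge (16, 6)→(13, 8): d=(-3,2) inclusive
  edge (13, 8)→(12, 0): d=(-1,-8) inclusive
    (6,1)@(13, 3): e=[6,15,5] → X
    (7,1)@(15, 3): e=[-6,11,21] → .
    (6,2)@(13, 5): e=[14,9,3] → X
    (7,2)@(15, 5): e=[2,5,19] → X
    (6,3)@(13, 7): e=[22,3,1] → X
    (7,3)@(15, 7): e=[10,-1,17] → .
    (6,4)@(13, 9): e=[30,-3,-1] → .
  covered (4 px):
    . . . . . . . .
    . . . . . . X .
    . . . . . . X X
    . . . . . . X .
    . . . . . . . .
T2:
  2·area = 16  (B↔C swapped to make it positive)
  edge (12, 0)→(16, 8): d=(4,8) inclusive
  edge (16, 8)→(15, 10): d=(-1,2) inclusive
  edge (15, 10)→(12, 0): d=(-3,-10) inclusive
    (6,1)@(13, 3): e=[4,11,1] → X
    (7,1)@(15, 3): e=[-12,7,21] → .
    (6,2)@(13, 5): e=[12,9,-5] → .
    (7,3)@(15, 7): e=[4,3,9] → X
    (7,4)@(15, 9): e=[12,1,3] → X
  covered (3 px):
    . . . . . . . .
    . . . . . . X .
    . . . . . . . .
    . . . . . . . X
    . . . . . . . X

Final: 13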